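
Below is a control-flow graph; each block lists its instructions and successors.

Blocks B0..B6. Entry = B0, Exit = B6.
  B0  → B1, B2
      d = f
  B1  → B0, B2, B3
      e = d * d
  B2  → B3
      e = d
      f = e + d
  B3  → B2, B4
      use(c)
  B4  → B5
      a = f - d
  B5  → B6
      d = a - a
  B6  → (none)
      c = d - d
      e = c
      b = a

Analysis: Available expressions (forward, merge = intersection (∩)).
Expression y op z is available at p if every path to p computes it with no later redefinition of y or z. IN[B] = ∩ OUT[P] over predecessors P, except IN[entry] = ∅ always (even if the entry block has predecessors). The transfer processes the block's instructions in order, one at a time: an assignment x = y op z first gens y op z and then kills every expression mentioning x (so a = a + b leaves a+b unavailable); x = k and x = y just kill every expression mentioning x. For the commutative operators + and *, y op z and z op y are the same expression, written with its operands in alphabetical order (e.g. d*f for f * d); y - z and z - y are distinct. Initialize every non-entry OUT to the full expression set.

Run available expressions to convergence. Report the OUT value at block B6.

Answer: {a-a, d-d}

Derivation:
Converged values:
  B0: | IN={} | OUT={}
  B1: | IN={} | OUT={d*d}
  B2: | IN={} | OUT={d+e}
  B3: | IN={} | OUT={}
  B4: | IN={} | OUT={f-d}
  B5: | IN={f-d} | OUT={a-a}
  B6: | IN={a-a} | OUT={a-a, d-d}

Merge at B6: IN[B6] = OUT[B5] = {a-a}
Applying B6's transfer function to that IN value gives OUT[B6] (row B6 above).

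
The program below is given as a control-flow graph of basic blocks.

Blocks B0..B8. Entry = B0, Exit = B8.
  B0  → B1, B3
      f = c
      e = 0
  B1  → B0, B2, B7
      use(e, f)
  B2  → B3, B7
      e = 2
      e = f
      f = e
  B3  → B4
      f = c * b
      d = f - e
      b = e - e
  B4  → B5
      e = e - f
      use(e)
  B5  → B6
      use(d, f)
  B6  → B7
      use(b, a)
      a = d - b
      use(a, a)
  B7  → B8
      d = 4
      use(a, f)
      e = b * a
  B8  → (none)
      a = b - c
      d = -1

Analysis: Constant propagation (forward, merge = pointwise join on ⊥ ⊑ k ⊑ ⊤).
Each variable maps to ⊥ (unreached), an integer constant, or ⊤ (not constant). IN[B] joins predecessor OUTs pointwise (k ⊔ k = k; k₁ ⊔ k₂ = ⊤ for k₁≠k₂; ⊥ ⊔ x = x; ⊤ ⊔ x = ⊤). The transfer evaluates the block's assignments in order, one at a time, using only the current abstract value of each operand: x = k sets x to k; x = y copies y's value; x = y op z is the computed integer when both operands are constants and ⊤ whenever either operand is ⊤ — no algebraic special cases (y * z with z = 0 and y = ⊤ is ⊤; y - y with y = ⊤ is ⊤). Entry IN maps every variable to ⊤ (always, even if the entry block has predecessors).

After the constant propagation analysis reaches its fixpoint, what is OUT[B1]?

Fixpoint table:
  B0:  IN=(all ⊤)  OUT={e:0; rest ⊤}
  B1:  IN={e:0; rest ⊤}  OUT={e:0; rest ⊤}
  B2:  IN={e:0; rest ⊤}  OUT=(all ⊤)
  B3:  IN=(all ⊤)  OUT=(all ⊤)
  B4:  IN=(all ⊤)  OUT=(all ⊤)
  B5:  IN=(all ⊤)  OUT=(all ⊤)
  B6:  IN=(all ⊤)  OUT=(all ⊤)
  B7:  IN=(all ⊤)  OUT={d:4; rest ⊤}
  B8:  IN={d:4; rest ⊤}  OUT={d:-1; rest ⊤}

Merge at B1: IN[B1] = OUT[B0] = {a: ⊤, b: ⊤, c: ⊤, d: ⊤, e: 0, f: ⊤}
Applying B1's transfer function to that IN value gives OUT[B1] (row B1 above).

Answer: {a: ⊤, b: ⊤, c: ⊤, d: ⊤, e: 0, f: ⊤}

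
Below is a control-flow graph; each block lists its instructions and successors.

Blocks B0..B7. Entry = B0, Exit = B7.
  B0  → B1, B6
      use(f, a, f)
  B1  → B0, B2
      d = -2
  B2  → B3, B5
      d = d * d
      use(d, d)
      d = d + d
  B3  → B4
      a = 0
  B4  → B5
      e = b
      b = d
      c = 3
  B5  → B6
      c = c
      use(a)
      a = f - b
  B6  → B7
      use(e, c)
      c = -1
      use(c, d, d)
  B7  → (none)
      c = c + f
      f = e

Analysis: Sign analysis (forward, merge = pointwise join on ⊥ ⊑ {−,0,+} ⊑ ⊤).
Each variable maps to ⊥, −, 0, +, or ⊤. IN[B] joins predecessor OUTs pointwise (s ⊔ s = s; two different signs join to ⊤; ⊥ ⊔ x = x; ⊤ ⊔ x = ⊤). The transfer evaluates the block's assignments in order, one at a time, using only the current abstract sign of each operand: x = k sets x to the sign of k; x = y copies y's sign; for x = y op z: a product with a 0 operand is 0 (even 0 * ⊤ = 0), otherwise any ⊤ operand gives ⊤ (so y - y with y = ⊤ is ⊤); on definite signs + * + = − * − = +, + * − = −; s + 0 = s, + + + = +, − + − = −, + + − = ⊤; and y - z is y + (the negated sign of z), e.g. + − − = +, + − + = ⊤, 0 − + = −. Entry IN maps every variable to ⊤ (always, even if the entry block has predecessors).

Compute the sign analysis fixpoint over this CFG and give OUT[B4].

Fixpoint table:
  B0:   IN=(all ⊤)   OUT=(all ⊤)
  B1:   IN=(all ⊤)   OUT={d:-; rest ⊤}
  B2:   IN={d:-; rest ⊤}   OUT={d:+; rest ⊤}
  B3:   IN={d:+; rest ⊤}   OUT={a:0, d:+; rest ⊤}
  B4:   IN={a:0, d:+; rest ⊤}   OUT={a:0, b:+, c:+, d:+; rest ⊤}
  B5:   IN={d:+; rest ⊤}   OUT={d:+; rest ⊤}
  B6:   IN=(all ⊤)   OUT={c:-; rest ⊤}
  B7:   IN={c:-; rest ⊤}   OUT=(all ⊤)

Merge at B4: IN[B4] = OUT[B3] = {a: 0, b: ⊤, c: ⊤, d: +, e: ⊤, f: ⊤}
Applying B4's transfer function to that IN value gives OUT[B4] (row B4 above).

Answer: {a: 0, b: +, c: +, d: +, e: ⊤, f: ⊤}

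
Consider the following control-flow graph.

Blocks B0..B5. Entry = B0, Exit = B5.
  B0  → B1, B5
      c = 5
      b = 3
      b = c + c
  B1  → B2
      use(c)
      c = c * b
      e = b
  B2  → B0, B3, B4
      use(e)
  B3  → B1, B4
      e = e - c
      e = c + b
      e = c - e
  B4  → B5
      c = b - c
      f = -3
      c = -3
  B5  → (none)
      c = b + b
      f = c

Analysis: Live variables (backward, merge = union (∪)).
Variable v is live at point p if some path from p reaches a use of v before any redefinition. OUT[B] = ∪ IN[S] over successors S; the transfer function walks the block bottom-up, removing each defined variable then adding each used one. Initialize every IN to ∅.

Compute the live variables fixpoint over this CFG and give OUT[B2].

Fixpoint table:
  B0:  IN={}  OUT={b, c}
  B1:  IN={b, c}  OUT={b, c, e}
  B2:  IN={b, c, e}  OUT={b, c, e}
  B3:  IN={b, c, e}  OUT={b, c}
  B4:  IN={b, c}  OUT={b}
  B5:  IN={b}  OUT={}

Merge at B2: OUT[B2] = IN[B0] ⊔ IN[B3] ⊔ IN[B4] = {b, c, e}

Answer: {b, c, e}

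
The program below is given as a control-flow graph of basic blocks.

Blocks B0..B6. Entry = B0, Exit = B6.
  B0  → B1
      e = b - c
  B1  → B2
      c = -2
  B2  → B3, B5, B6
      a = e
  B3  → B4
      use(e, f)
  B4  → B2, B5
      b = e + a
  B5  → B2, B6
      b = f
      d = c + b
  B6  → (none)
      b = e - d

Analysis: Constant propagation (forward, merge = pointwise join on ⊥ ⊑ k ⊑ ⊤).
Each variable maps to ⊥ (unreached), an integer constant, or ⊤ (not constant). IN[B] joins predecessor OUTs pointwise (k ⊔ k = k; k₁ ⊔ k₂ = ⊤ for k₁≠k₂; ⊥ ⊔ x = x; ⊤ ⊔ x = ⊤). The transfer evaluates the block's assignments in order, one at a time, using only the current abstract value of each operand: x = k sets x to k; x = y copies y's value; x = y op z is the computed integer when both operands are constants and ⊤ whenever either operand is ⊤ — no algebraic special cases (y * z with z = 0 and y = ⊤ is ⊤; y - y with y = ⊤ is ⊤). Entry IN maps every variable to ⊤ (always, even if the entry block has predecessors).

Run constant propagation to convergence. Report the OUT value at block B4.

Answer: {a: ⊤, b: ⊤, c: -2, d: ⊤, e: ⊤, f: ⊤}

Trace:
Per-block solution:
  B0: | IN=(all ⊤) | OUT=(all ⊤)
  B1: | IN=(all ⊤) | OUT={c:-2; rest ⊤}
  B2: | IN={c:-2; rest ⊤} | OUT={c:-2; rest ⊤}
  B3: | IN={c:-2; rest ⊤} | OUT={c:-2; rest ⊤}
  B4: | IN={c:-2; rest ⊤} | OUT={c:-2; rest ⊤}
  B5: | IN={c:-2; rest ⊤} | OUT={c:-2; rest ⊤}
  B6: | IN={c:-2; rest ⊤} | OUT={c:-2; rest ⊤}

Merge at B4: IN[B4] = OUT[B3] = {a: ⊤, b: ⊤, c: -2, d: ⊤, e: ⊤, f: ⊤}
Applying B4's transfer function to that IN value gives OUT[B4] (row B4 above).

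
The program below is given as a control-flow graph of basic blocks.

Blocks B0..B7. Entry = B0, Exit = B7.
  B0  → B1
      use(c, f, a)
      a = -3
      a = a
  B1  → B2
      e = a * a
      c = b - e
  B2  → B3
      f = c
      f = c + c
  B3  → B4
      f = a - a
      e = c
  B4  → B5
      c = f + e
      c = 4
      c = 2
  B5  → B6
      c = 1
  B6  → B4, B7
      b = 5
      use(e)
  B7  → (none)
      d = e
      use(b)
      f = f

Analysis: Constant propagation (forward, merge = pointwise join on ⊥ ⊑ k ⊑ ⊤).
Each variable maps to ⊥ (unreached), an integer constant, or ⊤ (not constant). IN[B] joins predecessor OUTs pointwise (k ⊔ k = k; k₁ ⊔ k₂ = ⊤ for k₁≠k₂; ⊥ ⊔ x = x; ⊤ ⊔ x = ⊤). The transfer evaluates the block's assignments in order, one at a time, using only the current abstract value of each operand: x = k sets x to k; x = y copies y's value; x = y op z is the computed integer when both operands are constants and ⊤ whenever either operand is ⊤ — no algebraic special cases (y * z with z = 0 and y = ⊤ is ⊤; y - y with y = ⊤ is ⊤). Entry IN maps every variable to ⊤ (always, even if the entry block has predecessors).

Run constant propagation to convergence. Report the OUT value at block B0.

Answer: {a: -3, b: ⊤, c: ⊤, d: ⊤, e: ⊤, f: ⊤}

Trace:
Fixpoint table:
  B0: | IN=(all ⊤) | OUT={a:-3; rest ⊤}
  B1: | IN={a:-3; rest ⊤} | OUT={a:-3, e:9; rest ⊤}
  B2: | IN={a:-3, e:9; rest ⊤} | OUT={a:-3, e:9; rest ⊤}
  B3: | IN={a:-3, e:9; rest ⊤} | OUT={a:-3, f:0; rest ⊤}
  B4: | IN={a:-3, f:0; rest ⊤} | OUT={a:-3, c:2, f:0; rest ⊤}
  B5: | IN={a:-3, c:2, f:0; rest ⊤} | OUT={a:-3, c:1, f:0; rest ⊤}
  B6: | IN={a:-3, c:1, f:0; rest ⊤} | OUT={a:-3, b:5, c:1, f:0; rest ⊤}
  B7: | IN={a:-3, b:5, c:1, f:0; rest ⊤} | OUT={a:-3, b:5, c:1, f:0; rest ⊤}

B0 is the boundary node: IN[B0] = {a: ⊤, b: ⊤, c: ⊤, d: ⊤, e: ⊤, f: ⊤}
Applying B0's transfer function to that IN value gives OUT[B0] (row B0 above).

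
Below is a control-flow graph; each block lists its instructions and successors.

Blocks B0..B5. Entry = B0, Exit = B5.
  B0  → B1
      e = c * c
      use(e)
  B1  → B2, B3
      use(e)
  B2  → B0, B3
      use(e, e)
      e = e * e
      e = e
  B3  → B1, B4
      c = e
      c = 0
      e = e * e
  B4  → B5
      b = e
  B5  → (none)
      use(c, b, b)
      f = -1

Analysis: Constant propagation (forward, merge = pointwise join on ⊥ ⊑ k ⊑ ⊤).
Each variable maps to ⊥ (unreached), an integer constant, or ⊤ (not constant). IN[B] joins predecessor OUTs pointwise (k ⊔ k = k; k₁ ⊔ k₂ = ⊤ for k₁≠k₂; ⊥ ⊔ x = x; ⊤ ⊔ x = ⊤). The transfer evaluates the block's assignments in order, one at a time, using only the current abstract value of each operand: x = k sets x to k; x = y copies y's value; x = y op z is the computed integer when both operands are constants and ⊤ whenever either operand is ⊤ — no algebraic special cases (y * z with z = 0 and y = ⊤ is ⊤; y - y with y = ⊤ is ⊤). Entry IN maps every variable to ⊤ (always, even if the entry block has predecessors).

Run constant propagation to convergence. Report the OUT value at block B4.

Converged values:
  B0: | IN=(all ⊤) | OUT=(all ⊤)
  B1: | IN=(all ⊤) | OUT=(all ⊤)
  B2: | IN=(all ⊤) | OUT=(all ⊤)
  B3: | IN=(all ⊤) | OUT={c:0; rest ⊤}
  B4: | IN={c:0; rest ⊤} | OUT={c:0; rest ⊤}
  B5: | IN={c:0; rest ⊤} | OUT={c:0, f:-1; rest ⊤}

Merge at B4: IN[B4] = OUT[B3] = {a: ⊤, b: ⊤, c: 0, d: ⊤, e: ⊤, f: ⊤}
Applying B4's transfer function to that IN value gives OUT[B4] (row B4 above).

Answer: {a: ⊤, b: ⊤, c: 0, d: ⊤, e: ⊤, f: ⊤}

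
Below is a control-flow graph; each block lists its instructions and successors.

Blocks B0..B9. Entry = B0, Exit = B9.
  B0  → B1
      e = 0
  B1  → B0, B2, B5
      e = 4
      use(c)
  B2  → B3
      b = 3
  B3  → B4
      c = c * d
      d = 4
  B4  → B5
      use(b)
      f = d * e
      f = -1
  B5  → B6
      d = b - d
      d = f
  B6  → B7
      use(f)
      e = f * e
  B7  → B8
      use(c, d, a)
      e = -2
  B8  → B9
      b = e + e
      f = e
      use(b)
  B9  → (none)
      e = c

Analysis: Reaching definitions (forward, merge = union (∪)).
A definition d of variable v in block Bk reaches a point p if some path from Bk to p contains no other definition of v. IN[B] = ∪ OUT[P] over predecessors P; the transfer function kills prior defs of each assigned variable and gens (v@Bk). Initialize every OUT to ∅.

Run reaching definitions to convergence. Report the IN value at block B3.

Converged values:
  B0: | IN={e@B1} | OUT={e@B0}
  B1: | IN={e@B0} | OUT={e@B1}
  B2: | IN={e@B1} | OUT={b@B2, e@B1}
  B3: | IN={b@B2, e@B1} | OUT={b@B2, c@B3, d@B3, e@B1}
  B4: | IN={b@B2, c@B3, d@B3, e@B1} | OUT={b@B2, c@B3, d@B3, e@B1, f@B4}
  B5: | IN={b@B2, c@B3, d@B3, e@B1, f@B4} | OUT={b@B2, c@B3, d@B5, e@B1, f@B4}
  B6: | IN={b@B2, c@B3, d@B5, e@B1, f@B4} | OUT={b@B2, c@B3, d@B5, e@B6, f@B4}
  B7: | IN={b@B2, c@B3, d@B5, e@B6, f@B4} | OUT={b@B2, c@B3, d@B5, e@B7, f@B4}
  B8: | IN={b@B2, c@B3, d@B5, e@B7, f@B4} | OUT={b@B8, c@B3, d@B5, e@B7, f@B8}
  B9: | IN={b@B8, c@B3, d@B5, e@B7, f@B8} | OUT={b@B8, c@B3, d@B5, e@B9, f@B8}

Merge at B3: IN[B3] = OUT[B2] = {b@B2, e@B1}

Answer: {b@B2, e@B1}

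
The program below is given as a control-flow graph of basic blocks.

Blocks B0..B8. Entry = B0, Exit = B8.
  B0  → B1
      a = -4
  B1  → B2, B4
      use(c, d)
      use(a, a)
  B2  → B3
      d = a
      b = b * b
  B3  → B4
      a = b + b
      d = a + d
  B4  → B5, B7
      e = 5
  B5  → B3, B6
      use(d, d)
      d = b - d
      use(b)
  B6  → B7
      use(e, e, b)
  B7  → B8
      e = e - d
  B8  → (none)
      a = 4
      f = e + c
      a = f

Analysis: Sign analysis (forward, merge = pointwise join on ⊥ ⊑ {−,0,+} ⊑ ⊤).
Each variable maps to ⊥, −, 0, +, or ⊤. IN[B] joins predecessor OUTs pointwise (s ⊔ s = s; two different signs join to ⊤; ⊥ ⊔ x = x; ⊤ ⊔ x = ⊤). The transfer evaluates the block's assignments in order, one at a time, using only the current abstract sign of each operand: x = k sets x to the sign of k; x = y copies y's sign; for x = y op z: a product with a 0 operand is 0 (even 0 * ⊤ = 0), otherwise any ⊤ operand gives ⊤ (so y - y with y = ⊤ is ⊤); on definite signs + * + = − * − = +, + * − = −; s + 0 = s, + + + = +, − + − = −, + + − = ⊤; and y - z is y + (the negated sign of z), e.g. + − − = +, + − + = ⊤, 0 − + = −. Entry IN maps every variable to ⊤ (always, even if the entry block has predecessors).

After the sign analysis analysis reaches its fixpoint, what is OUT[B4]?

Answer: {a: ⊤, b: ⊤, c: ⊤, d: ⊤, e: +, f: ⊤}

Working:
Converged values:
  B0:  IN=(all ⊤)  OUT={a:-; rest ⊤}
  B1:  IN={a:-; rest ⊤}  OUT={a:-; rest ⊤}
  B2:  IN={a:-; rest ⊤}  OUT={a:-, d:-; rest ⊤}
  B3:  IN=(all ⊤)  OUT=(all ⊤)
  B4:  IN=(all ⊤)  OUT={e:+; rest ⊤}
  B5:  IN={e:+; rest ⊤}  OUT={e:+; rest ⊤}
  B6:  IN={e:+; rest ⊤}  OUT={e:+; rest ⊤}
  B7:  IN={e:+; rest ⊤}  OUT=(all ⊤)
  B8:  IN=(all ⊤)  OUT=(all ⊤)

Merge at B4: IN[B4] = OUT[B1] ⊔ OUT[B3] = {a: ⊤, b: ⊤, c: ⊤, d: ⊤, e: ⊤, f: ⊤}
Applying B4's transfer function to that IN value gives OUT[B4] (row B4 above).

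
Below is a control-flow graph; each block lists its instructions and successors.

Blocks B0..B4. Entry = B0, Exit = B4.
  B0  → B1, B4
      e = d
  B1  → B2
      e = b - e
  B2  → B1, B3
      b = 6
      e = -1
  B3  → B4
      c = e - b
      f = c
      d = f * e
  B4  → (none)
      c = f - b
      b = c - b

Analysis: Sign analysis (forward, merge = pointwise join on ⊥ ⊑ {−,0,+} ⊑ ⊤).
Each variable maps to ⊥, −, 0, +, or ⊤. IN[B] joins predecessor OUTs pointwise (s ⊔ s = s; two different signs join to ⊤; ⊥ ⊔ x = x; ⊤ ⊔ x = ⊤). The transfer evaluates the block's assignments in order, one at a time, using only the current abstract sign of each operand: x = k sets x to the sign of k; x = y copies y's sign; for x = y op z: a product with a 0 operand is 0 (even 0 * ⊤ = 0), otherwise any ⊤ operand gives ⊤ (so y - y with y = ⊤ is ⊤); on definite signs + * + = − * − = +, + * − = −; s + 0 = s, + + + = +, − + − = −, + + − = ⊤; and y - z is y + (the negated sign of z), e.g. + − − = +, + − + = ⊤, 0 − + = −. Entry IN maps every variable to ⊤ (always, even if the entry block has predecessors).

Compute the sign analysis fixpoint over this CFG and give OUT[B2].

Per-block solution:
  B0:  IN=(all ⊤)  OUT=(all ⊤)
  B1:  IN=(all ⊤)  OUT=(all ⊤)
  B2:  IN=(all ⊤)  OUT={b:+, e:-; rest ⊤}
  B3:  IN={b:+, e:-; rest ⊤}  OUT={b:+, c:-, d:+, e:-, f:-; rest ⊤}
  B4:  IN=(all ⊤)  OUT=(all ⊤)

Merge at B2: IN[B2] = OUT[B1] = {a: ⊤, b: ⊤, c: ⊤, d: ⊤, e: ⊤, f: ⊤}
Applying B2's transfer function to that IN value gives OUT[B2] (row B2 above).

Answer: {a: ⊤, b: +, c: ⊤, d: ⊤, e: -, f: ⊤}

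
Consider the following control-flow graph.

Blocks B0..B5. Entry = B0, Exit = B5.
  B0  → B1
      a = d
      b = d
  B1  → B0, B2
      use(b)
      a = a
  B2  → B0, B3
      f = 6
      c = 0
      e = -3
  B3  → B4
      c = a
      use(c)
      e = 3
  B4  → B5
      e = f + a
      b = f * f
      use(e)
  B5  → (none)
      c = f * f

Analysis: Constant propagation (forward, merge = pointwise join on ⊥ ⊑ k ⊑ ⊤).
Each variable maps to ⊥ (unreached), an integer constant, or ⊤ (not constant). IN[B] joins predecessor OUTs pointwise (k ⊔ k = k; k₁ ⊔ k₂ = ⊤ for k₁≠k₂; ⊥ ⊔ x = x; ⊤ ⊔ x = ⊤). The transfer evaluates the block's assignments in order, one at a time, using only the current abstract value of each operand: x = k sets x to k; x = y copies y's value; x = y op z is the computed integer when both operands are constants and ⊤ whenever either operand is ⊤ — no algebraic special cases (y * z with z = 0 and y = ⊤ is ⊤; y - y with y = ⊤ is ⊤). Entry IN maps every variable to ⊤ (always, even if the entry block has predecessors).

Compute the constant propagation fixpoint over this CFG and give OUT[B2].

Fixpoint table:
  B0:  IN=(all ⊤)  OUT=(all ⊤)
  B1:  IN=(all ⊤)  OUT=(all ⊤)
  B2:  IN=(all ⊤)  OUT={c:0, e:-3, f:6; rest ⊤}
  B3:  IN={c:0, e:-3, f:6; rest ⊤}  OUT={e:3, f:6; rest ⊤}
  B4:  IN={e:3, f:6; rest ⊤}  OUT={b:36, f:6; rest ⊤}
  B5:  IN={b:36, f:6; rest ⊤}  OUT={b:36, c:36, f:6; rest ⊤}

Merge at B2: IN[B2] = OUT[B1] = {a: ⊤, b: ⊤, c: ⊤, d: ⊤, e: ⊤, f: ⊤}
Applying B2's transfer function to that IN value gives OUT[B2] (row B2 above).

Answer: {a: ⊤, b: ⊤, c: 0, d: ⊤, e: -3, f: 6}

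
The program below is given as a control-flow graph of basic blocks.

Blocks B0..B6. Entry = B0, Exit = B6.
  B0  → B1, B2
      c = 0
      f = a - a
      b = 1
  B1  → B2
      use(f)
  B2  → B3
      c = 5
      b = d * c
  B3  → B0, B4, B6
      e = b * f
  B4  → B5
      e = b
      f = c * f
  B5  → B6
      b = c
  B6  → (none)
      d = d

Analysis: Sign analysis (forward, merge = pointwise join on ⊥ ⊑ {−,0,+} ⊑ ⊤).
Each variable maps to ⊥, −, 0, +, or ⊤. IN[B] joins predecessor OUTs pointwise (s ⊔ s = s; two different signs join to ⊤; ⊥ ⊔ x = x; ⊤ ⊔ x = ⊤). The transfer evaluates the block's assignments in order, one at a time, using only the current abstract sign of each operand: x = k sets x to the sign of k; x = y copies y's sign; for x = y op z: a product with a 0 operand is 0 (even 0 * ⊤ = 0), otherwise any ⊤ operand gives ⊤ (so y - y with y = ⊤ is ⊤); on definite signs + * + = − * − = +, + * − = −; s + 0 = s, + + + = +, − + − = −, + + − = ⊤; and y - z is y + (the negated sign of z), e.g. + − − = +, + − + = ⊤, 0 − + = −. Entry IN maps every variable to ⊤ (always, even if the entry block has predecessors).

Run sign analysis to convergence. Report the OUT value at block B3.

Per-block solution:
  B0:   IN=(all ⊤)   OUT={b:+, c:0; rest ⊤}
  B1:   IN={b:+, c:0; rest ⊤}   OUT={b:+, c:0; rest ⊤}
  B2:   IN={b:+, c:0; rest ⊤}   OUT={c:+; rest ⊤}
  B3:   IN={c:+; rest ⊤}   OUT={c:+; rest ⊤}
  B4:   IN={c:+; rest ⊤}   OUT={c:+; rest ⊤}
  B5:   IN={c:+; rest ⊤}   OUT={b:+, c:+; rest ⊤}
  B6:   IN={c:+; rest ⊤}   OUT={c:+; rest ⊤}

Merge at B3: IN[B3] = OUT[B2] = {a: ⊤, b: ⊤, c: +, d: ⊤, e: ⊤, f: ⊤}
Applying B3's transfer function to that IN value gives OUT[B3] (row B3 above).

Answer: {a: ⊤, b: ⊤, c: +, d: ⊤, e: ⊤, f: ⊤}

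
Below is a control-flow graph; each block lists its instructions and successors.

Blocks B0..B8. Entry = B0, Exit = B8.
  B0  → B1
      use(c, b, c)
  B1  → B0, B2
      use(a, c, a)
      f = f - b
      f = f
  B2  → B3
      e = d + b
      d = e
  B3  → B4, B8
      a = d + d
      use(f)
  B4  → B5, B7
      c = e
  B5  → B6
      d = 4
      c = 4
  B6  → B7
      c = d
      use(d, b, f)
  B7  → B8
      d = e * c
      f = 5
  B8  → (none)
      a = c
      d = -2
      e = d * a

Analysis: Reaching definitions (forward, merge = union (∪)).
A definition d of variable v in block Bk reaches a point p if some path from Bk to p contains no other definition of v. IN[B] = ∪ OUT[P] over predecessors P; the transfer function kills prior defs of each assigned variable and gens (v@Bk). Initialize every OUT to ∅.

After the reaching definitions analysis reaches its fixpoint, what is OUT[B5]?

Per-block solution:
  B0: | IN={f@B1} | OUT={f@B1}
  B1: | IN={f@B1} | OUT={f@B1}
  B2: | IN={f@B1} | OUT={d@B2, e@B2, f@B1}
  B3: | IN={d@B2, e@B2, f@B1} | OUT={a@B3, d@B2, e@B2, f@B1}
  B4: | IN={a@B3, d@B2, e@B2, f@B1} | OUT={a@B3, c@B4, d@B2, e@B2, f@B1}
  B5: | IN={a@B3, c@B4, d@B2, e@B2, f@B1} | OUT={a@B3, c@B5, d@B5, e@B2, f@B1}
  B6: | IN={a@B3, c@B5, d@B5, e@B2, f@B1} | OUT={a@B3, c@B6, d@B5, e@B2, f@B1}
  B7: | IN={a@B3, c@B4, c@B6, d@B2, d@B5, e@B2, f@B1} | OUT={a@B3, c@B4, c@B6, d@B7, e@B2, f@B7}
  B8: | IN={a@B3, c@B4, c@B6, d@B2, d@B7, e@B2, f@B1, f@B7} | OUT={a@B8, c@B4, c@B6, d@B8, e@B8, f@B1, f@B7}

Merge at B5: IN[B5] = OUT[B4] = {a@B3, c@B4, d@B2, e@B2, f@B1}
Applying B5's transfer function to that IN value gives OUT[B5] (row B5 above).

Answer: {a@B3, c@B5, d@B5, e@B2, f@B1}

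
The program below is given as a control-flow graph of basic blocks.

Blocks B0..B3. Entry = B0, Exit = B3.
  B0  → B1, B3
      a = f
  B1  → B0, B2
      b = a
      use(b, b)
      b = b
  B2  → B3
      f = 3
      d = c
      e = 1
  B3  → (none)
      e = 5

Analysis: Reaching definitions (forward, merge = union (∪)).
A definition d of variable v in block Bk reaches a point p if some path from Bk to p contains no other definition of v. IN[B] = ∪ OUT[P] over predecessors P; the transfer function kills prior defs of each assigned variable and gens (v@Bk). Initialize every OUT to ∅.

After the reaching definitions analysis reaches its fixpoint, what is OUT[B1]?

Per-block solution:
  B0: | IN={a@B0, b@B1} | OUT={a@B0, b@B1}
  B1: | IN={a@B0, b@B1} | OUT={a@B0, b@B1}
  B2: | IN={a@B0, b@B1} | OUT={a@B0, b@B1, d@B2, e@B2, f@B2}
  B3: | IN={a@B0, b@B1, d@B2, e@B2, f@B2} | OUT={a@B0, b@B1, d@B2, e@B3, f@B2}

Merge at B1: IN[B1] = OUT[B0] = {a@B0, b@B1}
Applying B1's transfer function to that IN value gives OUT[B1] (row B1 above).

Answer: {a@B0, b@B1}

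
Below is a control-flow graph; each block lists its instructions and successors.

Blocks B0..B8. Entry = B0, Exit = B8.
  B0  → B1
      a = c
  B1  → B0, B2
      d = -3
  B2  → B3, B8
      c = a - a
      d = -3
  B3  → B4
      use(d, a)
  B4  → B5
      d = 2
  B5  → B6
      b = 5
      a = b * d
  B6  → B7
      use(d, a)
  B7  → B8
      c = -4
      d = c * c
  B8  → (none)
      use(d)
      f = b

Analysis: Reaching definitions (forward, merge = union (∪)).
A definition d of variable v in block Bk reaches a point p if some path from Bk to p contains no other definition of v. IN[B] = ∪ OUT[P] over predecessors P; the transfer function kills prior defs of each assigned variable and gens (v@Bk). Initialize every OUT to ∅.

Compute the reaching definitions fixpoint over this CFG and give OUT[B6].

Answer: {a@B5, b@B5, c@B2, d@B4}

Derivation:
Per-block solution:
  B0: | IN={a@B0, d@B1} | OUT={a@B0, d@B1}
  B1: | IN={a@B0, d@B1} | OUT={a@B0, d@B1}
  B2: | IN={a@B0, d@B1} | OUT={a@B0, c@B2, d@B2}
  B3: | IN={a@B0, c@B2, d@B2} | OUT={a@B0, c@B2, d@B2}
  B4: | IN={a@B0, c@B2, d@B2} | OUT={a@B0, c@B2, d@B4}
  B5: | IN={a@B0, c@B2, d@B4} | OUT={a@B5, b@B5, c@B2, d@B4}
  B6: | IN={a@B5, b@B5, c@B2, d@B4} | OUT={a@B5, b@B5, c@B2, d@B4}
  B7: | IN={a@B5, b@B5, c@B2, d@B4} | OUT={a@B5, b@B5, c@B7, d@B7}
  B8: | IN={a@B0, a@B5, b@B5, c@B2, c@B7, d@B2, d@B7} | OUT={a@B0, a@B5, b@B5, c@B2, c@B7, d@B2, d@B7, f@B8}

Merge at B6: IN[B6] = OUT[B5] = {a@B5, b@B5, c@B2, d@B4}
Applying B6's transfer function to that IN value gives OUT[B6] (row B6 above).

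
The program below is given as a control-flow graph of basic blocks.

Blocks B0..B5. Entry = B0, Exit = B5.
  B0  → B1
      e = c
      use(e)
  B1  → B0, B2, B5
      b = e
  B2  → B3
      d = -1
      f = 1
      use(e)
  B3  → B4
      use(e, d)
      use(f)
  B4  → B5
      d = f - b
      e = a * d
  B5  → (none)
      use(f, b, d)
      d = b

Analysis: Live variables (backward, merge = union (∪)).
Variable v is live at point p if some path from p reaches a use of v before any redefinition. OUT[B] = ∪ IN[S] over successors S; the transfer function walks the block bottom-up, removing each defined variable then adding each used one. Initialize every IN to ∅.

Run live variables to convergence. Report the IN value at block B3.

Per-block solution:
  B0: | IN={a, c, d, f} | OUT={a, c, d, e, f}
  B1: | IN={a, c, d, e, f} | OUT={a, b, c, d, e, f}
  B2: | IN={a, b, e} | OUT={a, b, d, e, f}
  B3: | IN={a, b, d, e, f} | OUT={a, b, f}
  B4: | IN={a, b, f} | OUT={b, d, f}
  B5: | IN={b, d, f} | OUT={}

Merge at B3: OUT[B3] = IN[B4] = {a, b, f}
Applying B3's transfer function to that OUT value gives IN[B3] (row B3 above).

Answer: {a, b, d, e, f}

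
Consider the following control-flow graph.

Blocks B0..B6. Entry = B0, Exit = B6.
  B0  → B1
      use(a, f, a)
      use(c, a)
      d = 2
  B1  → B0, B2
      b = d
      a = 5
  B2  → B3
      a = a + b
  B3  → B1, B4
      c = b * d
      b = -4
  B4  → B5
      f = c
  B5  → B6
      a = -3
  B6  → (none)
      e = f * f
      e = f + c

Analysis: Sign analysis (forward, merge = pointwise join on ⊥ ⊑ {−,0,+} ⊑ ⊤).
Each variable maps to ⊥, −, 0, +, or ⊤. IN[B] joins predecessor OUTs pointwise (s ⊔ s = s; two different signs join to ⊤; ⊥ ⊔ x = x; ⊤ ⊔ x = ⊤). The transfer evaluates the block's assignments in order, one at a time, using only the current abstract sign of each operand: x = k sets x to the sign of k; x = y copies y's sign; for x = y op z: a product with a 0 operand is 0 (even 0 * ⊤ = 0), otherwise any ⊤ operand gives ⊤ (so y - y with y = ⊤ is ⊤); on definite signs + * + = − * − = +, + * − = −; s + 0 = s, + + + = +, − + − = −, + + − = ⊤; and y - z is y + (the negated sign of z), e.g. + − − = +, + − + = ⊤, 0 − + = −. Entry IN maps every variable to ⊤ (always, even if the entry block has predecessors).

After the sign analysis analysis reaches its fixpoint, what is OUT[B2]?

Answer: {a: +, b: +, c: ⊤, d: +, e: ⊤, f: ⊤}

Working:
Converged values:
  B0:  IN=(all ⊤)  OUT={d:+; rest ⊤}
  B1:  IN={d:+; rest ⊤}  OUT={a:+, b:+, d:+; rest ⊤}
  B2:  IN={a:+, b:+, d:+; rest ⊤}  OUT={a:+, b:+, d:+; rest ⊤}
  B3:  IN={a:+, b:+, d:+; rest ⊤}  OUT={a:+, b:-, c:+, d:+; rest ⊤}
  B4:  IN={a:+, b:-, c:+, d:+; rest ⊤}  OUT={a:+, b:-, c:+, d:+, f:+; rest ⊤}
  B5:  IN={a:+, b:-, c:+, d:+, f:+; rest ⊤}  OUT={a:-, b:-, c:+, d:+, f:+; rest ⊤}
  B6:  IN={a:-, b:-, c:+, d:+, f:+; rest ⊤}  OUT={a:-, b:-, c:+, d:+, e:+, f:+; rest ⊤}

Merge at B2: IN[B2] = OUT[B1] = {a: +, b: +, c: ⊤, d: +, e: ⊤, f: ⊤}
Applying B2's transfer function to that IN value gives OUT[B2] (row B2 above).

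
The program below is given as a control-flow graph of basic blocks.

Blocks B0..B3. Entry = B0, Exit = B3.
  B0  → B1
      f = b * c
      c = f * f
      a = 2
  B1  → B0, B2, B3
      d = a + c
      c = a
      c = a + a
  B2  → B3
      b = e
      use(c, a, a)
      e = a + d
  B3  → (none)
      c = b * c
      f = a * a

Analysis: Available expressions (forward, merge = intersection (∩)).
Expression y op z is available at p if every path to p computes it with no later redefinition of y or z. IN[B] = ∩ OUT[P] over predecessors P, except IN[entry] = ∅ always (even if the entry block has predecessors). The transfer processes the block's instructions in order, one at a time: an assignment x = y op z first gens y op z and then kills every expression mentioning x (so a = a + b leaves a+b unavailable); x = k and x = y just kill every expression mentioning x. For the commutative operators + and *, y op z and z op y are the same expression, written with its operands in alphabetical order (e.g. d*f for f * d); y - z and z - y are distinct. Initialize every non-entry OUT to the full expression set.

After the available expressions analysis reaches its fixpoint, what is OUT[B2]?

Per-block solution:
  B0:  IN={}  OUT={f*f}
  B1:  IN={f*f}  OUT={a+a, f*f}
  B2:  IN={a+a, f*f}  OUT={a+a, a+d, f*f}
  B3:  IN={a+a, f*f}  OUT={a*a, a+a}

Merge at B2: IN[B2] = OUT[B1] = {a+a, f*f}
Applying B2's transfer function to that IN value gives OUT[B2] (row B2 above).

Answer: {a+a, a+d, f*f}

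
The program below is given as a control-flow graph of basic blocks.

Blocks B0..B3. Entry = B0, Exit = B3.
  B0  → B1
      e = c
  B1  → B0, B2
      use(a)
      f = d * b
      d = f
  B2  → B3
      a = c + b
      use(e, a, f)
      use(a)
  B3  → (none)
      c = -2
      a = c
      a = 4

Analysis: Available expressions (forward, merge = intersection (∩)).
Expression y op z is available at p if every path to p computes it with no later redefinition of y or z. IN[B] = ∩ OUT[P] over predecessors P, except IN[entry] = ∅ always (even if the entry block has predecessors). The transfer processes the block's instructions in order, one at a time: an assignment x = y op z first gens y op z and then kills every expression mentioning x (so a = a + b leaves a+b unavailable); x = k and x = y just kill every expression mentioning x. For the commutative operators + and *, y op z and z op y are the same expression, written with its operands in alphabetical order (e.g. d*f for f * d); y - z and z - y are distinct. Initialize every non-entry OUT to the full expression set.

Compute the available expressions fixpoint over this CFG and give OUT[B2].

Per-block solution:
  B0:  IN={}  OUT={}
  B1:  IN={}  OUT={}
  B2:  IN={}  OUT={b+c}
  B3:  IN={b+c}  OUT={}

Merge at B2: IN[B2] = OUT[B1] = {}
Applying B2's transfer function to that IN value gives OUT[B2] (row B2 above).

Answer: {b+c}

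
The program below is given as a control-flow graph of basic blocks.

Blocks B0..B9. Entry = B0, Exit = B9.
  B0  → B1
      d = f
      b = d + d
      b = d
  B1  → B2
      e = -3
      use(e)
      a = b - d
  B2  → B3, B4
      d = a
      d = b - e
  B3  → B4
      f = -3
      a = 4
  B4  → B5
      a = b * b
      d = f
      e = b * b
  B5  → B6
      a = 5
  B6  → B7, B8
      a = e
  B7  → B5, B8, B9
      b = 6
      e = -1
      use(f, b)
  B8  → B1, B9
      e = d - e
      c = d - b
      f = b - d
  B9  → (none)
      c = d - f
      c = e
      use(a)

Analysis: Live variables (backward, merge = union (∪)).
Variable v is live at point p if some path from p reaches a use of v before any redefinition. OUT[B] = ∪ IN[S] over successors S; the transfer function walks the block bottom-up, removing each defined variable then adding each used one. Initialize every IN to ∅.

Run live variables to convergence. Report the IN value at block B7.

Answer: {a, d, f}

Derivation:
Fixpoint table:
  B0:   IN={f}   OUT={b, d, f}
  B1:   IN={b, d, f}   OUT={a, b, e, f}
  B2:   IN={a, b, e, f}   OUT={b, f}
  B3:   IN={b}   OUT={b, f}
  B4:   IN={b, f}   OUT={b, d, e, f}
  B5:   IN={b, d, e, f}   OUT={b, d, e, f}
  B6:   IN={b, d, e, f}   OUT={a, b, d, e, f}
  B7:   IN={a, d, f}   OUT={a, b, d, e, f}
  B8:   IN={a, b, d, e}   OUT={a, b, d, e, f}
  B9:   IN={a, d, e, f}   OUT={}

Merge at B7: OUT[B7] = IN[B5] ⊔ IN[B8] ⊔ IN[B9] = {a, b, d, e, f}
Applying B7's transfer function to that OUT value gives IN[B7] (row B7 above).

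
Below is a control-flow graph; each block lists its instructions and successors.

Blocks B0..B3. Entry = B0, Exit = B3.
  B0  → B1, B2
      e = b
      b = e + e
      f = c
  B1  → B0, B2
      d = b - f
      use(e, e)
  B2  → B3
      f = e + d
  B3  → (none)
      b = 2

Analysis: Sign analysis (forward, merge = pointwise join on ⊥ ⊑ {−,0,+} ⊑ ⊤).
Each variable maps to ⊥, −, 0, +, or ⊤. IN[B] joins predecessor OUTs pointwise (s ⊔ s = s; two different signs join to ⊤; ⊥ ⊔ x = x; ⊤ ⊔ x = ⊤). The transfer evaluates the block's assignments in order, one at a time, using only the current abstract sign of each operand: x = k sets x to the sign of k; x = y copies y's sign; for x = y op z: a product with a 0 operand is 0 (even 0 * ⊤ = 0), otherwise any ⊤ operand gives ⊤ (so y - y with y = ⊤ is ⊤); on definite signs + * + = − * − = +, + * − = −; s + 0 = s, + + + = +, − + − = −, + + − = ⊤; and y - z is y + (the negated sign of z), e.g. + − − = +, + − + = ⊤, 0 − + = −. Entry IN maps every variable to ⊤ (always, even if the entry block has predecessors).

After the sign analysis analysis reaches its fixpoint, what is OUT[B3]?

Converged values:
  B0:  IN=(all ⊤)  OUT=(all ⊤)
  B1:  IN=(all ⊤)  OUT=(all ⊤)
  B2:  IN=(all ⊤)  OUT=(all ⊤)
  B3:  IN=(all ⊤)  OUT={b:+; rest ⊤}

Merge at B3: IN[B3] = OUT[B2] = {a: ⊤, b: ⊤, c: ⊤, d: ⊤, e: ⊤, f: ⊤}
Applying B3's transfer function to that IN value gives OUT[B3] (row B3 above).

Answer: {a: ⊤, b: +, c: ⊤, d: ⊤, e: ⊤, f: ⊤}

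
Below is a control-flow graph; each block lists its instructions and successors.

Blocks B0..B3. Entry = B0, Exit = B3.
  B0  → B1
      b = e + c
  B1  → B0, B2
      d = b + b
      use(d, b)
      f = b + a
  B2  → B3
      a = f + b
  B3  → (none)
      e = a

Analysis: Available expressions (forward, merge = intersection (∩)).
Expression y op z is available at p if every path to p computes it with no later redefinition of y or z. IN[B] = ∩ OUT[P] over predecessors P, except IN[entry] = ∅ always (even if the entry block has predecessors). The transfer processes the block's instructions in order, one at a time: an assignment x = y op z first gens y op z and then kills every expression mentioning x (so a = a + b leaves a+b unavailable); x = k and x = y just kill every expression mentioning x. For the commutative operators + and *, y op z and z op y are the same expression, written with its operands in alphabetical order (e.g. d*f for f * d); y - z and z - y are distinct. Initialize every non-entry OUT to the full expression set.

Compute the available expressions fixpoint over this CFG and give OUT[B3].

Per-block solution:
  B0:  IN={}  OUT={c+e}
  B1:  IN={c+e}  OUT={a+b, b+b, c+e}
  B2:  IN={a+b, b+b, c+e}  OUT={b+b, b+f, c+e}
  B3:  IN={b+b, b+f, c+e}  OUT={b+b, b+f}

Merge at B3: IN[B3] = OUT[B2] = {b+b, b+f, c+e}
Applying B3's transfer function to that IN value gives OUT[B3] (row B3 above).

Answer: {b+b, b+f}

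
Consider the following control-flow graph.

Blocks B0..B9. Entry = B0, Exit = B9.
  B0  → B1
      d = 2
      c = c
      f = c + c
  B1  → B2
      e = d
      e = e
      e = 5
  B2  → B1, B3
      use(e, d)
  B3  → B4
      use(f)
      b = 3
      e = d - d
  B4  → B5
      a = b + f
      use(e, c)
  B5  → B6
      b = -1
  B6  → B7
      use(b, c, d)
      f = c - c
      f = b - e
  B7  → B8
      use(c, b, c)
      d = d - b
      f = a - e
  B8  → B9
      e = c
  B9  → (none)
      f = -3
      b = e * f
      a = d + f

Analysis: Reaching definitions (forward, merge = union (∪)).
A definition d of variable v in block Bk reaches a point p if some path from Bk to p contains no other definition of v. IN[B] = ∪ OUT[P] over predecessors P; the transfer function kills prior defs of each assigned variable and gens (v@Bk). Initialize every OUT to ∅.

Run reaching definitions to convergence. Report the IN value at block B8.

Answer: {a@B4, b@B5, c@B0, d@B7, e@B3, f@B7}

Trace:
Converged values:
  B0: | IN={} | OUT={c@B0, d@B0, f@B0}
  B1: | IN={c@B0, d@B0, e@B1, f@B0} | OUT={c@B0, d@B0, e@B1, f@B0}
  B2: | IN={c@B0, d@B0, e@B1, f@B0} | OUT={c@B0, d@B0, e@B1, f@B0}
  B3: | IN={c@B0, d@B0, e@B1, f@B0} | OUT={b@B3, c@B0, d@B0, e@B3, f@B0}
  B4: | IN={b@B3, c@B0, d@B0, e@B3, f@B0} | OUT={a@B4, b@B3, c@B0, d@B0, e@B3, f@B0}
  B5: | IN={a@B4, b@B3, c@B0, d@B0, e@B3, f@B0} | OUT={a@B4, b@B5, c@B0, d@B0, e@B3, f@B0}
  B6: | IN={a@B4, b@B5, c@B0, d@B0, e@B3, f@B0} | OUT={a@B4, b@B5, c@B0, d@B0, e@B3, f@B6}
  B7: | IN={a@B4, b@B5, c@B0, d@B0, e@B3, f@B6} | OUT={a@B4, b@B5, c@B0, d@B7, e@B3, f@B7}
  B8: | IN={a@B4, b@B5, c@B0, d@B7, e@B3, f@B7} | OUT={a@B4, b@B5, c@B0, d@B7, e@B8, f@B7}
  B9: | IN={a@B4, b@B5, c@B0, d@B7, e@B8, f@B7} | OUT={a@B9, b@B9, c@B0, d@B7, e@B8, f@B9}

Merge at B8: IN[B8] = OUT[B7] = {a@B4, b@B5, c@B0, d@B7, e@B3, f@B7}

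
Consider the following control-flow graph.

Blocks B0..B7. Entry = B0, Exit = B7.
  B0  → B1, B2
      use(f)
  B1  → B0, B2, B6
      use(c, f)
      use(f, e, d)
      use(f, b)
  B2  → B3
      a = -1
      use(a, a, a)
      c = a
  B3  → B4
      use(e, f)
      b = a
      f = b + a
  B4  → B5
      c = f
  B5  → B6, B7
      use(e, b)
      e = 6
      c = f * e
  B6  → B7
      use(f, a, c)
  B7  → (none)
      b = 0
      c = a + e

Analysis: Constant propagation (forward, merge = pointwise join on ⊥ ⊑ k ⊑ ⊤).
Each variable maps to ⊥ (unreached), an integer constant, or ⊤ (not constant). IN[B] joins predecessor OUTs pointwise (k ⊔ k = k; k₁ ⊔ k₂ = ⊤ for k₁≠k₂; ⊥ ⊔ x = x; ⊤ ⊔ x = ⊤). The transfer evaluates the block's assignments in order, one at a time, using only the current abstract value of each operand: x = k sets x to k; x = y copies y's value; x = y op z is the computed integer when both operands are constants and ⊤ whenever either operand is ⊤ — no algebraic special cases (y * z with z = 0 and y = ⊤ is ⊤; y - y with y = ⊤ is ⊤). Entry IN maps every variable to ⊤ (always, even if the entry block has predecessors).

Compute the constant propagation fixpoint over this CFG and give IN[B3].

Fixpoint table:
  B0: | IN=(all ⊤) | OUT=(all ⊤)
  B1: | IN=(all ⊤) | OUT=(all ⊤)
  B2: | IN=(all ⊤) | OUT={a:-1, c:-1; rest ⊤}
  B3: | IN={a:-1, c:-1; rest ⊤} | OUT={a:-1, b:-1, c:-1, f:-2; rest ⊤}
  B4: | IN={a:-1, b:-1, c:-1, f:-2; rest ⊤} | OUT={a:-1, b:-1, c:-2, f:-2; rest ⊤}
  B5: | IN={a:-1, b:-1, c:-2, f:-2; rest ⊤} | OUT={a:-1, b:-1, c:-12, e:6, f:-2; rest ⊤}
  B6: | IN=(all ⊤) | OUT=(all ⊤)
  B7: | IN=(all ⊤) | OUT={b:0; rest ⊤}

Merge at B3: IN[B3] = OUT[B2] = {a: -1, b: ⊤, c: -1, d: ⊤, e: ⊤, f: ⊤}

Answer: {a: -1, b: ⊤, c: -1, d: ⊤, e: ⊤, f: ⊤}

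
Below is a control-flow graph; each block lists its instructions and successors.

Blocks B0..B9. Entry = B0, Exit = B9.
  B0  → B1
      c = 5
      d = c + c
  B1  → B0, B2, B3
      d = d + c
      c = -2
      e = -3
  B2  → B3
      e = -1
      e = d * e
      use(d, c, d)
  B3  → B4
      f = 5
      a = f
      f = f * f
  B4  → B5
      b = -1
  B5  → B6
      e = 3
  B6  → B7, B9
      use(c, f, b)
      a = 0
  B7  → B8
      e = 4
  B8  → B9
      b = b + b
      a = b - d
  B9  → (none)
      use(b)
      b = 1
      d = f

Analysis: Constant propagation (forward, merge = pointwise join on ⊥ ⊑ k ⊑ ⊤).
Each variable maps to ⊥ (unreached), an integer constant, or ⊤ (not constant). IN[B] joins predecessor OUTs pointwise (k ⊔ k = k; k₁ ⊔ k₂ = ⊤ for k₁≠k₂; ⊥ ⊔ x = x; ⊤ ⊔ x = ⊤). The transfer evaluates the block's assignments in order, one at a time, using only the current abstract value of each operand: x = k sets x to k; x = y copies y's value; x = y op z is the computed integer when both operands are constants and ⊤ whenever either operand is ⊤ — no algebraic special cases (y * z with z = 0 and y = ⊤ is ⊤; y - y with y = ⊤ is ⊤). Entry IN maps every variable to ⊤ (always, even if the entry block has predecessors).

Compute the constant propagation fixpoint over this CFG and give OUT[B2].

Answer: {a: ⊤, b: ⊤, c: -2, d: 15, e: -15, f: ⊤}

Trace:
Fixpoint table:
  B0:   IN=(all ⊤)   OUT={c:5, d:10; rest ⊤}
  B1:   IN={c:5, d:10; rest ⊤}   OUT={c:-2, d:15, e:-3; rest ⊤}
  B2:   IN={c:-2, d:15, e:-3; rest ⊤}   OUT={c:-2, d:15, e:-15; rest ⊤}
  B3:   IN={c:-2, d:15; rest ⊤}   OUT={a:5, c:-2, d:15, f:25; rest ⊤}
  B4:   IN={a:5, c:-2, d:15, f:25; rest ⊤}   OUT={a:5, b:-1, c:-2, d:15, f:25; rest ⊤}
  B5:   IN={a:5, b:-1, c:-2, d:15, f:25; rest ⊤}   OUT={a:5, b:-1, c:-2, d:15, e:3, f:25; rest ⊤}
  B6:   IN={a:5, b:-1, c:-2, d:15, e:3, f:25; rest ⊤}   OUT={a:0, b:-1, c:-2, d:15, e:3, f:25; rest ⊤}
  B7:   IN={a:0, b:-1, c:-2, d:15, e:3, f:25; rest ⊤}   OUT={a:0, b:-1, c:-2, d:15, e:4, f:25; rest ⊤}
  B8:   IN={a:0, b:-1, c:-2, d:15, e:4, f:25; rest ⊤}   OUT={a:-17, b:-2, c:-2, d:15, e:4, f:25; rest ⊤}
  B9:   IN={c:-2, d:15, f:25; rest ⊤}   OUT={b:1, c:-2, d:25, f:25; rest ⊤}

Merge at B2: IN[B2] = OUT[B1] = {a: ⊤, b: ⊤, c: -2, d: 15, e: -3, f: ⊤}
Applying B2's transfer function to that IN value gives OUT[B2] (row B2 above).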